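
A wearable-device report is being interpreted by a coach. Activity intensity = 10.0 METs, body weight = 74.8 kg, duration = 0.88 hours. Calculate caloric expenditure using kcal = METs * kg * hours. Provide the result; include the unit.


kcal = 10.0 * 74.8 * 0.88
= 748.0 * 0.88
= 658.24 kcal

658.24 kcal


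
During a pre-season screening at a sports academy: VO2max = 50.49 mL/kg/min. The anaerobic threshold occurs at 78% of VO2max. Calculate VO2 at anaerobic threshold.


AT fraction = 78 / 100 = 0.78
AT VO2 = 50.49 * 0.78
= 39.38 mL/kg/min

39.38 mL/kg/min


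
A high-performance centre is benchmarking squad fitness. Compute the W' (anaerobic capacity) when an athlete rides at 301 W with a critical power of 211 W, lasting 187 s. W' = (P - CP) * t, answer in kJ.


Above-CP power = 90 W
Duration = 187 s
W' = 90 * 187 = 16830 J
Convert: 16830 / 1000 = 16.83 kJ

16.83 kJ


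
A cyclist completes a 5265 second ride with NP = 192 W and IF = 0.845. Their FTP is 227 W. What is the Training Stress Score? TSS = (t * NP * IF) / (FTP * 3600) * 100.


t * NP * IF = 5265 * 192 * 0.845 = 854193.6
FTP * 3600 = 817200
TSS = (854193.6 / 817200) * 100 = 104.53

104.53 TSS


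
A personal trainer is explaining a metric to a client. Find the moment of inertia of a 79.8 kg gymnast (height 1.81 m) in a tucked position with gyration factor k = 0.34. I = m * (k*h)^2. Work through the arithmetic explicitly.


Radius of gyration = 0.34 * 1.81 = 0.6154 m
I = 79.8 * 0.6154^2
= 79.8 * 0.378717
= 30.222 kg*m^2

30.222 kg*m^2


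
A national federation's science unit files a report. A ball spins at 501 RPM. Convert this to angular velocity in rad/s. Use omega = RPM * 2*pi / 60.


omega = 501 * 2 * pi / 60
= 501 * 6.28318531 / 60
= 3147.876 / 60
= 52.465 rad/s

52.465 rad/s


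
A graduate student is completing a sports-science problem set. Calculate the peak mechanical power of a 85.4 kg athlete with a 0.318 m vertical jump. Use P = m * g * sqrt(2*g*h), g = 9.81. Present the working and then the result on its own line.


First, sqrt(2gh) = sqrt(2 * 9.81 * 0.318)
= sqrt(6.23916) = 2.497831 m/s
Power = 85.4 * 9.81 * 2.497831 = 2092.62 W

2092.62 W


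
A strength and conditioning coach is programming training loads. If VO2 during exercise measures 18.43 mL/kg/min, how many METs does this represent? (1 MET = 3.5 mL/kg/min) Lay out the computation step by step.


METs = VO2 / 3.5 = 18.43 / 3.5 = 5.27

5.27 METs


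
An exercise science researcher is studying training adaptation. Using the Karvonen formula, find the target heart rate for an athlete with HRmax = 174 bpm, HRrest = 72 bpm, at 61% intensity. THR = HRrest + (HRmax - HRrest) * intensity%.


HRR = 174 - 72 = 102
THR = 72 + 102 * 0.61
= 72 + 62.22
= 134.22 bpm

134.22 bpm


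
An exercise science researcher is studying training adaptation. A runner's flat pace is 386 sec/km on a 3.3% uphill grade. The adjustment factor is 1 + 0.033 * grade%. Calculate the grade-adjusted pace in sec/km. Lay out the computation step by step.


Factor = 1 + 0.033 * 3.3 = 1.1089
Adjusted pace = 386 * 1.1089
= 428.04 sec/km

428.04 s/km


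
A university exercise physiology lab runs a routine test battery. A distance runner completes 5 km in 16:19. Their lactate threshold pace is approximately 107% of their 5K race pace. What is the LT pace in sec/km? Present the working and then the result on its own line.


Convert to seconds: 16 min 19 s = 979 s
Pace per km = 979 / 5 = 195.8 s/km
LT pace = 195.8 * 1.07 = 209.51 s/km

209.51 s/km


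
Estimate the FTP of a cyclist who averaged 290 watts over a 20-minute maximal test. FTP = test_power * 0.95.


FTP = 290 * 0.95 = 275.5 W

275.5 W


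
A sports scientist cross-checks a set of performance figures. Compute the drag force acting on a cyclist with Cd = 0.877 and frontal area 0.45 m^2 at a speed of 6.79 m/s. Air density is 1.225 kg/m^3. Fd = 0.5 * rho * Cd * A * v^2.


Step 1: v^2 = 46.1041
Step 2: Fd = 0.5 * 1.225 * 0.877 * 0.45 * 46.1041
= 11.144 N

11.144 N


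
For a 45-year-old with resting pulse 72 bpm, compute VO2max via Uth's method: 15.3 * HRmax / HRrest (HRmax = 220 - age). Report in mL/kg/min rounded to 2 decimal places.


Step 1: HRmax = 220 - 45 = 175 bpm
Step 2: Ratio = 175 / 72 = 2.4306
Step 3: VO2max = 15.3 * 2.4306 = 37.19 mL/kg/min

37.19 mL/kg/min


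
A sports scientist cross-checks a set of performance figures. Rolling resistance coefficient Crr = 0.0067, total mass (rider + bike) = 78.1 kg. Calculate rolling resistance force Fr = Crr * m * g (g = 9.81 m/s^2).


Fr = Crr * m * g
= 0.0067 * 78.1 * 9.81
= 5.133 N

5.133 N


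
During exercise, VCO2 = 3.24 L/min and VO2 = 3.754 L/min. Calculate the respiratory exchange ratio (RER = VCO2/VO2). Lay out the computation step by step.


RER = VCO2 / VO2
= 3.24 / 3.754
= 0.8631

0.8631


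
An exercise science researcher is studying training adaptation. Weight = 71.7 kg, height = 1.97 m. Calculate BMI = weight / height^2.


height^2 = 1.97^2 = 3.8809
BMI = 71.7 / 3.8809 = 18.48 kg/m^2

18.48 kg/m^2


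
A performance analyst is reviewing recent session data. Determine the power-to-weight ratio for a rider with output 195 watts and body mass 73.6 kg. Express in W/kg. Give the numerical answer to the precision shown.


P/W = 195 / 73.6 = 2.649 W/kg

2.649 W/kg


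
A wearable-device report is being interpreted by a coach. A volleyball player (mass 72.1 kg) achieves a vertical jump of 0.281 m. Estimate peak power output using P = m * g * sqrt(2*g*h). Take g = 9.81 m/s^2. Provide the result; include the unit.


2 * g * h = 2 * 9.81 * 0.281 = 5.51322
sqrt(5.51322) = 2.348025 m/s
P = 72.1 * 9.81 * 2.348025 = 1660.76 W

1660.76 W


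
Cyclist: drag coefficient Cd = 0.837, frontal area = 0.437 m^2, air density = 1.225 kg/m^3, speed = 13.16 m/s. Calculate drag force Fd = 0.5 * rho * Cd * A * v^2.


v^2 = 13.16^2 = 173.1856
Fd = 0.5 * 1.225 * 0.837 * 0.437 * 173.1856
= 38.799 N

38.799 N


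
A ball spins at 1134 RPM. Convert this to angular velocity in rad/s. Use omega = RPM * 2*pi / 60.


omega = 1134 * 2 * pi / 60
= 1134 * 6.28318531 / 60
= 7125.132 / 60
= 118.752 rad/s

118.752 rad/s


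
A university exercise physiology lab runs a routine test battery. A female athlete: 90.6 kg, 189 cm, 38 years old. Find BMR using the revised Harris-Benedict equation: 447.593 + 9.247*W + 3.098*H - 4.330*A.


Intercept = 447.593
Weight contribution = 9.247 * 90.6 = 837.7782
Height contribution = 3.098 * 189 = 585.522
Age contribution = 4.33 * 38 = 164.54
BMR = 447.593 + 837.7782 + 585.522 - 164.54
= 1706.35 kcal/day

1706.35 kcal/day


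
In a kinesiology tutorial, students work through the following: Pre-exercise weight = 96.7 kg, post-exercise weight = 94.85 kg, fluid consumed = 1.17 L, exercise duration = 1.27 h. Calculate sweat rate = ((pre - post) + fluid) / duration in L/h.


Weight loss = 96.7 - 94.85 = 1.85 kg (approx L)
Total sweat = 1.85 + 1.17 = 3.02 L
Sweat rate = 3.02 / 1.27 = 2.378 L/h

2.378 L/h


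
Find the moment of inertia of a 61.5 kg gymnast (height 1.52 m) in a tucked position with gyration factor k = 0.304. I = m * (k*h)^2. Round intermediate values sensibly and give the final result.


Radius of gyration = 0.304 * 1.52 = 0.46208 m
I = 61.5 * 0.46208^2
= 61.5 * 0.213518
= 13.131 kg*m^2

13.131 kg*m^2


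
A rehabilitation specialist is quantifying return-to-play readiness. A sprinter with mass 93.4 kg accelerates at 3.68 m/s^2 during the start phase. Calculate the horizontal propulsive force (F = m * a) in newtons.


F = m * a
= 93.4 * 3.68
= 343.71 N

343.71 N


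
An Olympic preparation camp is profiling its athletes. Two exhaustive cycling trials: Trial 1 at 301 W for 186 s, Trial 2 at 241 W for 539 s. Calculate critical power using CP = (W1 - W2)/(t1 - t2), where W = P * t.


W1 = 301 * 186 = 55986 J
W2 = 241 * 539 = 129899 J
CP = (55986 - 129899) / (186 - 539)
= -73913 / -353
= 209.39 W

209.39 W


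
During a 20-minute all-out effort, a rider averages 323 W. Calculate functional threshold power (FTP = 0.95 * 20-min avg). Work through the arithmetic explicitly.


FTP = 0.95 * 323
= 306.85 W

306.85 W


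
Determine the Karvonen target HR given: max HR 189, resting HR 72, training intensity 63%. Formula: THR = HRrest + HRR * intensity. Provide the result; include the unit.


HRR = HRmax - HRrest = 189 - 72 = 117
THR = 72 + 117 * 0.63
= 145.71 bpm

145.71 bpm


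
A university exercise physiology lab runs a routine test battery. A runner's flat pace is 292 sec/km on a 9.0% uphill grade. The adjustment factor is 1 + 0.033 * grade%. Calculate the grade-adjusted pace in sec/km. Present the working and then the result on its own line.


Factor = 1 + 0.033 * 9.0 = 1.297
Adjusted pace = 292 * 1.297
= 378.72 sec/km

378.72 s/km


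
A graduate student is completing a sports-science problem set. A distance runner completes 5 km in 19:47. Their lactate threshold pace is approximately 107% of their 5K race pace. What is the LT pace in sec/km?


Convert to seconds: 19 min 47 s = 1187 s
Pace per km = 1187 / 5 = 237.4 s/km
LT pace = 237.4 * 1.07 = 254.02 s/km

254.02 s/km


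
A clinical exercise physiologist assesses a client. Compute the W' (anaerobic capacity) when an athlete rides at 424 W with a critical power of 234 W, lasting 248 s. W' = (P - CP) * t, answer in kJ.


Above-CP power = 190 W
Duration = 248 s
W' = 190 * 248 = 47120 J
Convert: 47120 / 1000 = 47.12 kJ

47.12 kJ


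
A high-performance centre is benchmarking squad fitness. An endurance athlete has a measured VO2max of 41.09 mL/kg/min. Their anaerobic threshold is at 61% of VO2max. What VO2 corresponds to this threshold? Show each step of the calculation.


Anaerobic threshold VO2 = VO2max * 61%
= 41.09 * 0.61
= 25.06 mL/kg/min

25.06 mL/kg/min


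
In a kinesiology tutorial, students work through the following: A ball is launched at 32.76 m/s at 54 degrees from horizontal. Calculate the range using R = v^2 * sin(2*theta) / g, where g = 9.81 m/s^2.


sin(2 * 54) = sin(108) = 0.951057
v^2 = 32.76^2 = 1073.2176
R = 1073.2176 * 0.951057 / 9.81
= 104.046 m

104.046 m


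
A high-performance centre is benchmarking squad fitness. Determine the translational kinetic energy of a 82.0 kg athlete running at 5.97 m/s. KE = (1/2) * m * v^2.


KE = 0.5 * m * v^2
= 0.5 * 82.0 * 5.97^2
= 0.5 * 82.0 * 35.6409
= 1461.28 J

1461.28 J


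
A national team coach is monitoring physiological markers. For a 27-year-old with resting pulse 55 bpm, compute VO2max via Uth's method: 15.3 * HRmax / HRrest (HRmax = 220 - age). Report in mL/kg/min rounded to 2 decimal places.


Step 1: HRmax = 220 - 27 = 193 bpm
Step 2: Ratio = 193 / 55 = 3.5091
Step 3: VO2max = 15.3 * 3.5091 = 53.69 mL/kg/min

53.69 mL/kg/min


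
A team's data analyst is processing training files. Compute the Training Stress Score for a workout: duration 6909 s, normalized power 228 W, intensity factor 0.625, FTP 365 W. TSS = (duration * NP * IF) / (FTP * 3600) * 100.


Product = 6909 * 228 * 0.625 = 984532.5
Base = 365 * 3600 = 1314000
TSS = 984532.5 / 1314000 * 100 = 74.93

74.93 TSS


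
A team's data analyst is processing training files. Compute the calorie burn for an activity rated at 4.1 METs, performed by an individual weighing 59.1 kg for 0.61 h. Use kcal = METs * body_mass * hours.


Product of METs and mass = 4.1 * 59.1 = 242.31
Total kcal = 242.31 * 0.61 = 147.81 kcal

147.81 kcal


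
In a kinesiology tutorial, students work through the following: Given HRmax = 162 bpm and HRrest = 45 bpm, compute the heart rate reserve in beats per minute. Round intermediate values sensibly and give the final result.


Heart rate reserve = maximum HR minus resting HR
HRR = 162 - 45 = 117 bpm

117 bpm


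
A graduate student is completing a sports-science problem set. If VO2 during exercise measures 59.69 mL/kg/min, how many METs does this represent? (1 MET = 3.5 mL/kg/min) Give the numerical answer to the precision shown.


METs = VO2 / 3.5 = 59.69 / 3.5 = 17.05

17.05 METs


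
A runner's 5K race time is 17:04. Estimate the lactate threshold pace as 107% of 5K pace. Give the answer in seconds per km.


Total race time = 17*60 + 4 = 1024 seconds
5K pace = 1024 / 5 = 204.8 sec/km
LT pace = 204.8 * 1.07 = 219.14 sec/km

219.14 s/km


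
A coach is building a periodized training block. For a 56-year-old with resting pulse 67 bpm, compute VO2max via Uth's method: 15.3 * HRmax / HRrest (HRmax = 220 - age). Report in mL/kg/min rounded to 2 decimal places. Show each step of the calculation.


Step 1: HRmax = 220 - 56 = 164 bpm
Step 2: Ratio = 164 / 67 = 2.4478
Step 3: VO2max = 15.3 * 2.4478 = 37.45 mL/kg/min

37.45 mL/kg/min


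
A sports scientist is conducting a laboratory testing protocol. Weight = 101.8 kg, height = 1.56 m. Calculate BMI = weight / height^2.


height^2 = 1.56^2 = 2.4336
BMI = 101.8 / 2.4336 = 41.83 kg/m^2

41.83 kg/m^2


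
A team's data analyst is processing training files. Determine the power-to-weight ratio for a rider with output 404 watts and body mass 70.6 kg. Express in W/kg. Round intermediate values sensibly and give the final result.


P/W = 404 / 70.6 = 5.722 W/kg

5.722 W/kg


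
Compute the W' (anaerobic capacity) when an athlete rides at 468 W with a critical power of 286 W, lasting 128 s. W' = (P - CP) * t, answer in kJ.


Above-CP power = 182 W
Duration = 128 s
W' = 182 * 128 = 23296 J
Convert: 23296 / 1000 = 23.296 kJ

23.296 kJ


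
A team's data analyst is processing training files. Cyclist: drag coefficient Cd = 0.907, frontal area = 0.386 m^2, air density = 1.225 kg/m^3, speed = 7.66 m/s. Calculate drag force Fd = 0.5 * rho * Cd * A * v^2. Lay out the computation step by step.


v^2 = 7.66^2 = 58.6756
Fd = 0.5 * 1.225 * 0.907 * 0.386 * 58.6756
= 12.582 N

12.582 N


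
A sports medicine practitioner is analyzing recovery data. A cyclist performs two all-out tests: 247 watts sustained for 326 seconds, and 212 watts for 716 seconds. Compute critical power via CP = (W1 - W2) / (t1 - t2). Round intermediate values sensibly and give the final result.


W1 = P1 * t1 = 247 * 326 = 80522 J
W2 = P2 * t2 = 212 * 716 = 151792 J
CP = (80522 - 151792) / (326 - 716)
= 182.74 W

182.74 W


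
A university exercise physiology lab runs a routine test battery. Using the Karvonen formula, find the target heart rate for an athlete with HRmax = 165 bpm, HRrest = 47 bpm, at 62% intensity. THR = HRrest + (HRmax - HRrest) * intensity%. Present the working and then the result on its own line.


HRR = 165 - 47 = 118
THR = 47 + 118 * 0.62
= 47 + 73.16
= 120.16 bpm

120.16 bpm


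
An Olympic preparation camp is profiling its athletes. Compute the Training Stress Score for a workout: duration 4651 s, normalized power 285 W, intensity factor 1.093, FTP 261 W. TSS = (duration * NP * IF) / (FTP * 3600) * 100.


Product = 4651 * 285 * 1.093 = 1448809.755
Base = 261 * 3600 = 939600
TSS = 1448809.755 / 939600 * 100 = 154.19

154.19 TSS


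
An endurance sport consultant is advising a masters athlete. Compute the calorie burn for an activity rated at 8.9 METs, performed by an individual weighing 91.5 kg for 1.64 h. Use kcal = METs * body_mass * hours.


Product of METs and mass = 8.9 * 91.5 = 814.35
Total kcal = 814.35 * 1.64 = 1335.53 kcal

1335.53 kcal


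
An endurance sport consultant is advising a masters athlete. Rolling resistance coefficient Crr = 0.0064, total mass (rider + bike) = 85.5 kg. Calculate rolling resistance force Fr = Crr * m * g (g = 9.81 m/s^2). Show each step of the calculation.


Fr = Crr * m * g
= 0.0064 * 85.5 * 9.81
= 5.368 N

5.368 N


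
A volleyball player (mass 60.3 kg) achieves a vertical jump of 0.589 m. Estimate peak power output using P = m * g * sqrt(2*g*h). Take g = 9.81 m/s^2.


2 * g * h = 2 * 9.81 * 0.589 = 11.55618
sqrt(11.55618) = 3.399438 m/s
P = 60.3 * 9.81 * 3.399438 = 2010.91 W

2010.91 W


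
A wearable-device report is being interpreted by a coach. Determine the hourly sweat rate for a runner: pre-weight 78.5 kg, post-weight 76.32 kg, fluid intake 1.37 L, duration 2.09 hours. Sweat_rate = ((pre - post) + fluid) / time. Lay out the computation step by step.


Mass lost = 78.5 - 76.32 = 2.18 kg
Add fluid consumed: 2.18 + 1.37 = 3.55 L total sweat
Sweat rate = 3.55 / 2.09 = 1.699 L/h

1.699 L/h


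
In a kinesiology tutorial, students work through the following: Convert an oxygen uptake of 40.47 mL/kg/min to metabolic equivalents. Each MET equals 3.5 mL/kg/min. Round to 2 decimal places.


One MET = 3.5 mL/kg/min
Number of METs = 40.47 / 3.5
= 11.56 METs

11.56 METs


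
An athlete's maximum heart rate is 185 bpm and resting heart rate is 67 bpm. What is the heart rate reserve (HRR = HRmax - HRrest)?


HRR = HRmax - HRrest
= 185 - 67
= 118 bpm

118 bpm


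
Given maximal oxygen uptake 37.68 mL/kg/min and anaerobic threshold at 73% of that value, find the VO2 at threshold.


Percentage as decimal = 0.73
VO2 at AT = 37.68 * 0.73 = 27.51 mL/kg/min

27.51 mL/kg/min


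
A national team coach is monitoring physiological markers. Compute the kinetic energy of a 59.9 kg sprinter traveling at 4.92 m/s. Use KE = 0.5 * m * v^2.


Velocity squared = 24.2064
KE = 0.5 * 59.9 * 24.2064 = 724.98 J

724.98 J


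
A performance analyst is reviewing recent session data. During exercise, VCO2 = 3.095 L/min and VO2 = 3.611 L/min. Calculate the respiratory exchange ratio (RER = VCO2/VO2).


RER = VCO2 / VO2
= 3.095 / 3.611
= 0.8571

0.8571


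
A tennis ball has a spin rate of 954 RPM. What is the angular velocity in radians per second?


Convert RPM to rad/s: multiply by 2*pi and divide by 60
omega = 954 * 2 * pi / 60
= 99.903 rad/s

99.903 rad/s


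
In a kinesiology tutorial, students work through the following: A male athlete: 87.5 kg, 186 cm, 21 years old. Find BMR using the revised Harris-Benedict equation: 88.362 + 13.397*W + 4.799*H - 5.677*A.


Intercept = 88.362
Weight contribution = 13.397 * 87.5 = 1172.2375
Height contribution = 4.799 * 186 = 892.614
Age contribution = 5.677 * 21 = 119.217
BMR = 88.362 + 1172.2375 + 892.614 - 119.217
= 2034.0 kcal/day

2034.0 kcal/day


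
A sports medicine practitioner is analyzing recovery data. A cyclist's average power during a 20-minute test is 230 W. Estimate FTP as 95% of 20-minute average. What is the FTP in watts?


FTP = 20-min power * 0.95
= 230 * 0.95
= 218.5 W

218.5 W


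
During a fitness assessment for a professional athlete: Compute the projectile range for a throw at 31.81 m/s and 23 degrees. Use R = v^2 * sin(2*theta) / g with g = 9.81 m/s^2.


Two times the angle = 46 degrees
sin(46) = 0.71934
R = 1011.8761 * 0.71934 / 9.81 = 74.198 m

74.198 m


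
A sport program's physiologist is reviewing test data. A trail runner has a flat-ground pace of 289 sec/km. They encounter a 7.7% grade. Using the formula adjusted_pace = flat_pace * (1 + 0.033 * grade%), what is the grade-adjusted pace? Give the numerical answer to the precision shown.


Grade factor = 1 + 0.033 * 7.7 = 1.2541
Adjusted = 289 * 1.2541 = 362.43 sec/km

362.43 s/km


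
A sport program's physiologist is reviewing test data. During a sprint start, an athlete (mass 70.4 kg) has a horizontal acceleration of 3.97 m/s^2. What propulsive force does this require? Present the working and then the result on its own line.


Propulsive force = mass * acceleration
= 70.4 kg * 3.97 m/s^2
= 279.49 N

279.49 N


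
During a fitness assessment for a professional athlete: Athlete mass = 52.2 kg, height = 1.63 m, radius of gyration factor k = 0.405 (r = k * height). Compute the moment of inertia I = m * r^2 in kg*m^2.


r = k * height = 0.405 * 1.63 = 0.66015 m
r^2 = 0.66015^2 = 0.435798
I = 52.2 * 0.435798 = 22.749 kg*m^2

22.749 kg*m^2


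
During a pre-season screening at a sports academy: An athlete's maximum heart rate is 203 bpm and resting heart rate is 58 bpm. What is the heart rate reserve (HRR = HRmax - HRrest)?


HRR = HRmax - HRrest
= 203 - 58
= 145 bpm

145 bpm


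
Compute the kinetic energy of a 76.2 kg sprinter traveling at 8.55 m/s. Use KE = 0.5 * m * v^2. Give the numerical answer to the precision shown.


Velocity squared = 73.1025
KE = 0.5 * 76.2 * 73.1025 = 2785.21 J

2785.21 J


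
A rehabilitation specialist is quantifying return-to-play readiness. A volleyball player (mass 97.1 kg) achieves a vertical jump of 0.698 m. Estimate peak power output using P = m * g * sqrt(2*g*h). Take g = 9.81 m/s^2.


2 * g * h = 2 * 9.81 * 0.698 = 13.69476
sqrt(13.69476) = 3.700643 m/s
P = 97.1 * 9.81 * 3.700643 = 3525.05 W

3525.05 W


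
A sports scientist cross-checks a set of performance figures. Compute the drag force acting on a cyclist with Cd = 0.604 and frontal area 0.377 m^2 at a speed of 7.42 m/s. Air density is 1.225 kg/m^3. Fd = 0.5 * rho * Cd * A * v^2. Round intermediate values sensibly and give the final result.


Step 1: v^2 = 55.0564
Step 2: Fd = 0.5 * 1.225 * 0.604 * 0.377 * 55.0564
= 7.679 N

7.679 N


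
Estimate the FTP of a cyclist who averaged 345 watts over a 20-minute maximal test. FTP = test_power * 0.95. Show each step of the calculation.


FTP = 345 * 0.95 = 327.75 W

327.75 W


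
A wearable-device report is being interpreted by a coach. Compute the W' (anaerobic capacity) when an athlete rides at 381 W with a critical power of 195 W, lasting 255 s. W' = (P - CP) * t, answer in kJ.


Above-CP power = 186 W
Duration = 255 s
W' = 186 * 255 = 47430 J
Convert: 47430 / 1000 = 47.43 kJ

47.43 kJ


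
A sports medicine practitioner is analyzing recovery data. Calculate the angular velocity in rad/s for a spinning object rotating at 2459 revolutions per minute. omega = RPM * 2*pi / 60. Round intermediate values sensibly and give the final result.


omega = RPM * 2*pi / 60
= 2459 * 6.28318531 / 60
= 257.506 rad/s

257.506 rad/s


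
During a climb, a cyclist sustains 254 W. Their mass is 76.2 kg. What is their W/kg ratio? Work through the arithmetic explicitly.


Power-to-weight = 254 W / 76.2 kg
= 3.333 W/kg

3.333 W/kg


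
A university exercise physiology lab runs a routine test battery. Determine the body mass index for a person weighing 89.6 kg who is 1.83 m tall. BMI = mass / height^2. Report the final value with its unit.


BMI = mass / height^2
= 89.6 / 1.83^2
= 89.6 / 3.3489
= 26.76 kg/m^2

26.76 kg/m^2


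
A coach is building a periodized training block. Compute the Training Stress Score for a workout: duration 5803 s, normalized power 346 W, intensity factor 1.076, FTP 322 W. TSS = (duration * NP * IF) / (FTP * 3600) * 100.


Product = 5803 * 346 * 1.076 = 2160433.688
Base = 322 * 3600 = 1159200
TSS = 2160433.688 / 1159200 * 100 = 186.37

186.37 TSS


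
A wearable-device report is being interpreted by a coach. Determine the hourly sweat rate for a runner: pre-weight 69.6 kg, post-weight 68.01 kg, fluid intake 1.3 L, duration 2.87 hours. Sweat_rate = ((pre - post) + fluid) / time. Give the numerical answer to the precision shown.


Mass lost = 69.6 - 68.01 = 1.59 kg
Add fluid consumed: 1.59 + 1.3 = 2.89 L total sweat
Sweat rate = 2.89 / 2.87 = 1.007 L/h

1.007 L/h


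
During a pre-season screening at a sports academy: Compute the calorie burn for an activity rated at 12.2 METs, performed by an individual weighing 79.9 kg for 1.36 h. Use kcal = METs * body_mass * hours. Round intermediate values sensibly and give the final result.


Product of METs and mass = 12.2 * 79.9 = 974.78
Total kcal = 974.78 * 1.36 = 1325.7 kcal

1325.7 kcal


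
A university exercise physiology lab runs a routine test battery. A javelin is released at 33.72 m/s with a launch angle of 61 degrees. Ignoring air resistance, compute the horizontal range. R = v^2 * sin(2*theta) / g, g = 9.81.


Launch speed squared = 1137.0384
sin(2 * 61 deg) = 0.848048
Range = 1137.0384 * 0.848048 / 9.81
= 98.294 m

98.294 m


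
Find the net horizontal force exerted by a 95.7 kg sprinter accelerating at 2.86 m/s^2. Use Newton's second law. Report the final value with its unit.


Newton's second law: F = m * a
F = 95.7 * 2.86 = 273.7 N

273.7 N


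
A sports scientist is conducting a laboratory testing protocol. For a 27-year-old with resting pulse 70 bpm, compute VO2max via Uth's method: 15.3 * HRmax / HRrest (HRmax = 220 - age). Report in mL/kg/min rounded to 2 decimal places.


Step 1: HRmax = 220 - 27 = 193 bpm
Step 2: Ratio = 193 / 70 = 2.7571
Step 3: VO2max = 15.3 * 2.7571 = 42.18 mL/kg/min

42.18 mL/kg/min


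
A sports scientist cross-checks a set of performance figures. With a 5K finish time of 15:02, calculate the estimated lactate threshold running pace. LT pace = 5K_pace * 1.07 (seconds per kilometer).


Race duration = 902 s for 5 km
Average pace = 902 / 5 = 180.4 s/km
LT pace = 180.4 * 1.07
= 193.03 s/km

193.03 s/km


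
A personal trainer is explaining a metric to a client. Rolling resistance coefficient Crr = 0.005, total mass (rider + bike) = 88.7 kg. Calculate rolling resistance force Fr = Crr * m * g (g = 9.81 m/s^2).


Fr = Crr * m * g
= 0.005 * 88.7 * 9.81
= 4.351 N

4.351 N


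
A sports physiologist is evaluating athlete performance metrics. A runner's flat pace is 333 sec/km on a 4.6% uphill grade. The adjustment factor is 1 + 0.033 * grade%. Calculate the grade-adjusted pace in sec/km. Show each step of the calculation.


Factor = 1 + 0.033 * 4.6 = 1.1518
Adjusted pace = 333 * 1.1518
= 383.55 sec/km

383.55 s/km


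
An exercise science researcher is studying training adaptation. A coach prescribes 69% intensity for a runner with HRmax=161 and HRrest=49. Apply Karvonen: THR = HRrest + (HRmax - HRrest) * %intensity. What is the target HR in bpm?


Heart rate reserve = 161 - 49 = 112
Intensity fraction = 69 / 100 = 0.69
THR = 49 + 112 * 0.69 = 126.28 bpm

126.28 bpm


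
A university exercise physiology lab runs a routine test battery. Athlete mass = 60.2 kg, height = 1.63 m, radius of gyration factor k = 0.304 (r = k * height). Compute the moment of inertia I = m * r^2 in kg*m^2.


r = k * height = 0.304 * 1.63 = 0.49552 m
r^2 = 0.49552^2 = 0.24554
I = 60.2 * 0.24554 = 14.782 kg*m^2

14.782 kg*m^2


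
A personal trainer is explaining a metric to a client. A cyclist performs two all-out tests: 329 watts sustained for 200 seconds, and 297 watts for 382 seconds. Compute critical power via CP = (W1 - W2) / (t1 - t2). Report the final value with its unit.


W1 = P1 * t1 = 329 * 200 = 65800 J
W2 = P2 * t2 = 297 * 382 = 113454 J
CP = (65800 - 113454) / (200 - 382)
= 261.84 W

261.84 W


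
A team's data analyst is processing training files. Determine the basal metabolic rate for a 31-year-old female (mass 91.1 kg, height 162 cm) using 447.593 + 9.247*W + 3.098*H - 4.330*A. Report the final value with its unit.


BMR = 447.593 + 9.247*91.1 + 3.098*162 - 4.330*31
= 1657.64 kcal/day

1657.64 kcal/day


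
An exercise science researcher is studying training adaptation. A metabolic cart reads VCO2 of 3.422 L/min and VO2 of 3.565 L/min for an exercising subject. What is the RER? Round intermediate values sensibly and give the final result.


RER = VCO2 / VO2 = 3.422 / 3.565 = 0.9599

0.9599


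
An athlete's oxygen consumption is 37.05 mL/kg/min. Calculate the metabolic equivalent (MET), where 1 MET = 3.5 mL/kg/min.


MET = VO2 / 3.5
= 37.05 / 3.5
= 10.59 METs

10.59 METs


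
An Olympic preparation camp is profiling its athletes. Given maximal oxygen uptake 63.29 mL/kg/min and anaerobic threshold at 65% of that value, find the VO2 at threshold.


Percentage as decimal = 0.65
VO2 at AT = 63.29 * 0.65 = 41.14 mL/kg/min

41.14 mL/kg/min


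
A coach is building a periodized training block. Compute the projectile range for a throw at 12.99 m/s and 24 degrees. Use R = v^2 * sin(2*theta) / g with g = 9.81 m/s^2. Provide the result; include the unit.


Two times the angle = 48 degrees
sin(48) = 0.743145
R = 168.7401 * 0.743145 / 9.81 = 12.783 m

12.783 m


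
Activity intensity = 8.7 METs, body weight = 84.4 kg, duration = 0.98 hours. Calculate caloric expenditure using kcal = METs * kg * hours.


kcal = 8.7 * 84.4 * 0.98
= 734.28 * 0.98
= 719.59 kcal

719.59 kcal


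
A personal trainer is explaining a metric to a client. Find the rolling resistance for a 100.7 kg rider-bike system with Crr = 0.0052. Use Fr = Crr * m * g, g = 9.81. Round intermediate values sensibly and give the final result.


m * g = 100.7 * 9.81 = 987.867 N
Fr = 0.0052 * 987.867 = 5.137 N

5.137 N


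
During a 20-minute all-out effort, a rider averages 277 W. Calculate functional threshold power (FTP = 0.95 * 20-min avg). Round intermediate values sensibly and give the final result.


FTP = 0.95 * 277
= 263.15 W

263.15 W


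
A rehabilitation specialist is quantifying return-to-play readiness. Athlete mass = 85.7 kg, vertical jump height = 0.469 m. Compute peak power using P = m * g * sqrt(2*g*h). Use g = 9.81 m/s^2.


sqrt(2 * 9.81 * 0.469) = sqrt(9.20178) = 3.033444 m/s
P = 85.7 * 9.81 * 3.033444
= 2550.27 W

2550.27 W


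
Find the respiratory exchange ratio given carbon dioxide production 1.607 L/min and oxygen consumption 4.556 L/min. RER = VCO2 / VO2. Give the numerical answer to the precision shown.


VCO2 = 1.607 L/min
VO2 = 4.556 L/min
RER = 1.607 / 4.556 = 0.3527

0.3527


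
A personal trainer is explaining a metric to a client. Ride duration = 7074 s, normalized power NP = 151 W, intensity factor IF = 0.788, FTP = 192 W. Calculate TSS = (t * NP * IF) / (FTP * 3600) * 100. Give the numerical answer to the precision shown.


Numerator = 7074 * 151 * 0.788 = 841721.112
Denominator = 192 * 3600 = 691200
TSS = 841721.112 / 691200 * 100
= 121.78

121.78 TSS


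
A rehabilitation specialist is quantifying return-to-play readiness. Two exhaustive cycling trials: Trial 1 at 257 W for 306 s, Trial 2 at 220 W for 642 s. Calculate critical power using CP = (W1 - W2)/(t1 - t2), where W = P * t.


W1 = 257 * 306 = 78642 J
W2 = 220 * 642 = 141240 J
CP = (78642 - 141240) / (306 - 642)
= -62598 / -336
= 186.3 W

186.3 W


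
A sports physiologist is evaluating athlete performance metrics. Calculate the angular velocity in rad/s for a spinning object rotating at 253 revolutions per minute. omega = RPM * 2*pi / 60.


omega = RPM * 2*pi / 60
= 253 * 6.28318531 / 60
= 26.494 rad/s

26.494 rad/s


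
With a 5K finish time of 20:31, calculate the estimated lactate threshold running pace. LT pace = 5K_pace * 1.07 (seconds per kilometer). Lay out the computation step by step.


Race duration = 1231 s for 5 km
Average pace = 1231 / 5 = 246.2 s/km
LT pace = 246.2 * 1.07
= 263.43 s/km

263.43 s/km


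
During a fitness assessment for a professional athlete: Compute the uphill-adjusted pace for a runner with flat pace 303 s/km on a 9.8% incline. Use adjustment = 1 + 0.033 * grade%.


Adjustment factor = 1 + 0.033 * 9.8 = 1.3234
Grade-adjusted pace = 303 * 1.3234 = 400.99 s/km

400.99 s/km


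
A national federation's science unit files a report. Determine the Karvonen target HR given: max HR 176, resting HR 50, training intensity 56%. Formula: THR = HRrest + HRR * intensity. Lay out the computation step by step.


HRR = HRmax - HRrest = 176 - 50 = 126
THR = 50 + 126 * 0.56
= 120.56 bpm

120.56 bpm


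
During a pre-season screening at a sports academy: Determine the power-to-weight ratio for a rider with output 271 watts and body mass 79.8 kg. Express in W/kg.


P/W = 271 / 79.8 = 3.396 W/kg

3.396 W/kg


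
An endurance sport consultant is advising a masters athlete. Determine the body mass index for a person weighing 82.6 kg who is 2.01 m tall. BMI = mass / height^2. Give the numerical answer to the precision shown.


BMI = mass / height^2
= 82.6 / 2.01^2
= 82.6 / 4.0401
= 20.45 kg/m^2

20.45 kg/m^2


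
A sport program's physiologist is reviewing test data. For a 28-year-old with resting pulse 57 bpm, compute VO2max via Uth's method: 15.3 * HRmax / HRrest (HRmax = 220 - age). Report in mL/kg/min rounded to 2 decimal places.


Step 1: HRmax = 220 - 28 = 192 bpm
Step 2: Ratio = 192 / 57 = 3.3684
Step 3: VO2max = 15.3 * 3.3684 = 51.54 mL/kg/min

51.54 mL/kg/min


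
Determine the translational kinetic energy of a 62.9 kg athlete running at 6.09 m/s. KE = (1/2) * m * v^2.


KE = 0.5 * m * v^2
= 0.5 * 62.9 * 6.09^2
= 0.5 * 62.9 * 37.0881
= 1166.42 J

1166.42 J


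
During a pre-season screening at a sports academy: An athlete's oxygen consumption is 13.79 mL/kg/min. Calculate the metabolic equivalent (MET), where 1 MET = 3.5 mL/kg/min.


MET = VO2 / 3.5
= 13.79 / 3.5
= 3.94 METs

3.94 METs


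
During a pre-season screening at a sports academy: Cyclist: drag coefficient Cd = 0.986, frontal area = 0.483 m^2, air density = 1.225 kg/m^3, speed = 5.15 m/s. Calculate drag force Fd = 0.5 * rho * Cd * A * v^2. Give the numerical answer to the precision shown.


v^2 = 5.15^2 = 26.5225
Fd = 0.5 * 1.225 * 0.986 * 0.483 * 26.5225
= 7.737 N

7.737 N


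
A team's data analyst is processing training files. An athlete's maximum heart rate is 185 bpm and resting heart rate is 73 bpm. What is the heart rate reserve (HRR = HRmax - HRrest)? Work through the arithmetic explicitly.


HRR = HRmax - HRrest
= 185 - 73
= 112 bpm

112 bpm


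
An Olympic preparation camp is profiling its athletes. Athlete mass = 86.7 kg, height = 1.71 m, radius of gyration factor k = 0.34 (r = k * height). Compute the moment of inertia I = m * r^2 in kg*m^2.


r = k * height = 0.34 * 1.71 = 0.5814 m
r^2 = 0.5814^2 = 0.338026
I = 86.7 * 0.338026 = 29.307 kg*m^2

29.307 kg*m^2


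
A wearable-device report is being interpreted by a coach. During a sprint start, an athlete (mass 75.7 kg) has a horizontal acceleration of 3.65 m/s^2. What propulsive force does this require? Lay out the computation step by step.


Propulsive force = mass * acceleration
= 75.7 kg * 3.65 m/s^2
= 276.31 N

276.31 N


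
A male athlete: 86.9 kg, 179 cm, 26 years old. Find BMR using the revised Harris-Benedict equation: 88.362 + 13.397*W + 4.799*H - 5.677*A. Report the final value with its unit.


Intercept = 88.362
Weight contribution = 13.397 * 86.9 = 1164.1993
Height contribution = 4.799 * 179 = 859.021
Age contribution = 5.677 * 26 = 147.602
BMR = 88.362 + 1164.1993 + 859.021 - 147.602
= 1963.98 kcal/day

1963.98 kcal/day


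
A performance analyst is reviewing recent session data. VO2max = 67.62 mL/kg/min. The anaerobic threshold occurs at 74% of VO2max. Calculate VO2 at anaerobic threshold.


AT fraction = 74 / 100 = 0.74
AT VO2 = 67.62 * 0.74
= 50.04 mL/kg/min

50.04 mL/kg/min


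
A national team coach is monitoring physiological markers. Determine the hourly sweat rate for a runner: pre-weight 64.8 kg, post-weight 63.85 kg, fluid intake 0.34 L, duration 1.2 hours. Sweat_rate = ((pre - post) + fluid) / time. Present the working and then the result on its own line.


Mass lost = 64.8 - 63.85 = 0.95 kg
Add fluid consumed: 0.95 + 0.34 = 1.29 L total sweat
Sweat rate = 1.29 / 1.2 = 1.075 L/h

1.075 L/h


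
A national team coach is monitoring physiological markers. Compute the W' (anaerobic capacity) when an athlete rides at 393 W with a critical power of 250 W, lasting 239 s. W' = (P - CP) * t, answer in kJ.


Above-CP power = 143 W
Duration = 239 s
W' = 143 * 239 = 34177 J
Convert: 34177 / 1000 = 34.177 kJ

34.177 kJ


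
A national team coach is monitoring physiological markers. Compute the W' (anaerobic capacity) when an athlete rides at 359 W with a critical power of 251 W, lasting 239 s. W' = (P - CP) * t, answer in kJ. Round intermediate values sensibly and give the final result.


Above-CP power = 108 W
Duration = 239 s
W' = 108 * 239 = 25812 J
Convert: 25812 / 1000 = 25.812 kJ

25.812 kJ


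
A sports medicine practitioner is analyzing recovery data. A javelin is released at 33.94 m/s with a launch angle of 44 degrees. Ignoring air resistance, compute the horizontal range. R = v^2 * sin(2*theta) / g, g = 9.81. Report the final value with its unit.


Launch speed squared = 1151.9236
sin(2 * 44 deg) = 0.999391
Range = 1151.9236 * 0.999391 / 9.81
= 117.352 m

117.352 m


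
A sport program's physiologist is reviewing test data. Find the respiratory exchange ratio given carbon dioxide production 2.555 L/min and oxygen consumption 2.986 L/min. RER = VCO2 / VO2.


VCO2 = 2.555 L/min
VO2 = 2.986 L/min
RER = 2.555 / 2.986 = 0.8557

0.8557


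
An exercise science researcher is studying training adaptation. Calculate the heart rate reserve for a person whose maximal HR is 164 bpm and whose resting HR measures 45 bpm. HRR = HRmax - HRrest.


HRmax = 164 bpm
HRrest = 45 bpm
HRR = 164 - 45 = 119 bpm

119 bpm


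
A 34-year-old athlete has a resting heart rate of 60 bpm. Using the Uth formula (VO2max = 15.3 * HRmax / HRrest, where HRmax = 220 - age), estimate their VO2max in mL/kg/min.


HRmax = 220 - 34 = 186 bpm
Ratio = HRmax / HRrest = 186 / 60 = 3.1
VO2max = 15.3 * 3.1 = 47.43 mL/kg/min

47.43 mL/kg/min


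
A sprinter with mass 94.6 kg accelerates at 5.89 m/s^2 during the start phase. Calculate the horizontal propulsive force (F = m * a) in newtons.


F = m * a
= 94.6 * 5.89
= 557.19 N

557.19 N


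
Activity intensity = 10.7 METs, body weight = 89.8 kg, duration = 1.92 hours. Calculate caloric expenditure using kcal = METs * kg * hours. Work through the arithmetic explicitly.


kcal = 10.7 * 89.8 * 1.92
= 960.86 * 1.92
= 1844.85 kcal

1844.85 kcal


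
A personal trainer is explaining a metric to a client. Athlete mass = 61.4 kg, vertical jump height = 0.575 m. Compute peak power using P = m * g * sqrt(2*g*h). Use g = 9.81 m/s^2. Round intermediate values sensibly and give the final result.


sqrt(2 * 9.81 * 0.575) = sqrt(11.2815) = 3.358794 m/s
P = 61.4 * 9.81 * 3.358794
= 2023.12 W

2023.12 W


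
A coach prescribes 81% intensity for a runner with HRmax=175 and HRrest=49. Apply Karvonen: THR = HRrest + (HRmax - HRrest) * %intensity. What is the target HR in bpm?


Heart rate reserve = 175 - 49 = 126
Intensity fraction = 81 / 100 = 0.81
THR = 49 + 126 * 0.81 = 151.06 bpm

151.06 bpm


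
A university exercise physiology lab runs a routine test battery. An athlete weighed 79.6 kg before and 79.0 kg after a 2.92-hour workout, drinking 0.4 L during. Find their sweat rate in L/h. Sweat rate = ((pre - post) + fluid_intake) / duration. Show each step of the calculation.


Body mass change = 0.6 kg
Total sweat loss = 0.6 + 0.4 = 1.0 L
Rate = 1.0 / 2.92 = 0.342 L/h

0.342 L/h


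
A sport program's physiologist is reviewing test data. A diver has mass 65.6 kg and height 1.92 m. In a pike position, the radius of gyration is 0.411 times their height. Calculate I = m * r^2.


r = 0.411 * 1.92 = 0.78912 m
I = m * r^2 = 65.6 * 0.62271 = 40.85 kg*m^2

40.85 kg*m^2


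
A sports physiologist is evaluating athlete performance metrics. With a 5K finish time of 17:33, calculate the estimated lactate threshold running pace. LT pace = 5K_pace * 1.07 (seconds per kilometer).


Race duration = 1053 s for 5 km
Average pace = 1053 / 5 = 210.6 s/km
LT pace = 210.6 * 1.07
= 225.34 s/km

225.34 s/km


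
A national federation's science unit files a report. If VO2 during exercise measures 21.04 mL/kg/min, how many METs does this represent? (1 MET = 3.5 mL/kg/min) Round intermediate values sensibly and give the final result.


METs = VO2 / 3.5 = 21.04 / 3.5 = 6.01

6.01 METs


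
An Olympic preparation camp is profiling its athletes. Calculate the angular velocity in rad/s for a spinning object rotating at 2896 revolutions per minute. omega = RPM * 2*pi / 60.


omega = RPM * 2*pi / 60
= 2896 * 6.28318531 / 60
= 303.268 rad/s

303.268 rad/s


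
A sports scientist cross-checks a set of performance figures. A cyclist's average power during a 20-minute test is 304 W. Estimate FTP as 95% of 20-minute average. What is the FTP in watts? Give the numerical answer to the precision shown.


FTP = 20-min power * 0.95
= 304 * 0.95
= 288.8 W

288.8 W
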